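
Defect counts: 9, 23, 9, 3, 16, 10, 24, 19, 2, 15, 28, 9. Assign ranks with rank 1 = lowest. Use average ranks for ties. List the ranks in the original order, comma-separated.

Sorted (ascending): 2, 3, 9, 9, 9, 10, 15, 16, 19, 23, 24, 28
The 3 values of 9 occupy positions 3–5 → average rank 4.

4, 10, 4, 2, 8, 6, 11, 9, 1, 7, 12, 4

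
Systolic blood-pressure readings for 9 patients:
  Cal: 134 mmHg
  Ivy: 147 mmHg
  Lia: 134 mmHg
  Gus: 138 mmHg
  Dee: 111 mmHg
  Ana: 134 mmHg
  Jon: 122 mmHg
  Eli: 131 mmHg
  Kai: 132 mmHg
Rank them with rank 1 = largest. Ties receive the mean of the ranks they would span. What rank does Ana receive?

4

Sorted (descending): 147, 138, 134, 134, 134, 132, 131, 122, 111
The 3 values of 134 occupy positions 3–5 → average rank 4.
Ana has value 134 mmHg → rank 4.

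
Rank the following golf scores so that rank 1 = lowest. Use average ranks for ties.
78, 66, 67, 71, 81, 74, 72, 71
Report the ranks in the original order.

7, 1, 2, 3.5, 8, 6, 5, 3.5

Sorted (ascending): 66, 67, 71, 71, 72, 74, 78, 81
The 2 values of 71 occupy positions 3–4 → average rank (3+4)/2 = 3.5.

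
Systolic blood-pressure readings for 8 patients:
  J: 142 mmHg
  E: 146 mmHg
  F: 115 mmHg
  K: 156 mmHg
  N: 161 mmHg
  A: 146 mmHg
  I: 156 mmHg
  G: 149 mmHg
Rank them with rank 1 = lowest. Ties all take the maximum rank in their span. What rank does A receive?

Sorted (ascending): 115, 142, 146, 146, 149, 156, 156, 161
The 2 values of 146 occupy positions 3–4 → each gets rank 4.
The 2 values of 156 occupy positions 6–7 → each gets rank 7.
A has value 146 mmHg → rank 4.

4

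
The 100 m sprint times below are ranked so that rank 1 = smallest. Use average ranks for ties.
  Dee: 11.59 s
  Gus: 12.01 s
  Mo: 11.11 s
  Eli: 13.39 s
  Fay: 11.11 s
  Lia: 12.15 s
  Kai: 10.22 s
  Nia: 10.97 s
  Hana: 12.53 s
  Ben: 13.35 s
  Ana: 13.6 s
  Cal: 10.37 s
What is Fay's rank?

4.5

Sorted (ascending): 10.22, 10.37, 10.97, 11.11, 11.11, 11.59, 12.01, 12.15, 12.53, 13.35, 13.39, 13.6
The 2 values of 11.11 occupy positions 4–5 → average rank (4+5)/2 = 4.5.
Fay has value 11.11 s → rank 4.5.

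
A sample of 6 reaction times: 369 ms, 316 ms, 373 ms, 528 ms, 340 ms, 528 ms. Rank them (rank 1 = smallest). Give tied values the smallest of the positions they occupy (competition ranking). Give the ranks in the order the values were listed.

Sorted (ascending): 316, 340, 369, 373, 528, 528
The 2 values of 528 occupy positions 5–6 → each gets rank 5.

3, 1, 4, 5, 2, 5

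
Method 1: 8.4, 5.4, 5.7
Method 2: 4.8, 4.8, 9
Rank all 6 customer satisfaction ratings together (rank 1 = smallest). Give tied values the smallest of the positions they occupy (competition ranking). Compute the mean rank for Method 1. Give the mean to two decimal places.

4.00

Sorted (ascending): 4.8, 4.8, 5.4, 5.7, 8.4, 9
The 2 values of 4.8 occupy positions 1–2 → each gets rank 1.
Method 1 values → pooled ranks: 8.4→5, 5.4→3, 5.7→4
Mean rank = (5 + 3 + 4) / 3 = 4.00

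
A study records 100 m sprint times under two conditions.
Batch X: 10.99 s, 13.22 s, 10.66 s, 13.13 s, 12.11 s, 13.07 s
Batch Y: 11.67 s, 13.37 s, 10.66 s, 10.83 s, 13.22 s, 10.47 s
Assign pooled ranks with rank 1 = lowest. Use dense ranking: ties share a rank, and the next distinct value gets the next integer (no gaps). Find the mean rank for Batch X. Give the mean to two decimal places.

6.00

Sorted (ascending): 10.47, 10.66, 10.66, 10.83, 10.99, 11.67, 12.11, 13.07, 13.13, 13.22, 13.22, 13.37
The 2 values of 10.66 share dense rank 2.
The 2 values of 13.22 share dense rank 9.
Remaining distinct values take the next consecutive integers.
Batch X values → pooled ranks: 10.99→4, 13.22→9, 10.66→2, 13.13→8, 12.11→6, 13.07→7
Mean rank = (4 + 9 + 2 + 8 + 6 + 7) / 6 = 6.00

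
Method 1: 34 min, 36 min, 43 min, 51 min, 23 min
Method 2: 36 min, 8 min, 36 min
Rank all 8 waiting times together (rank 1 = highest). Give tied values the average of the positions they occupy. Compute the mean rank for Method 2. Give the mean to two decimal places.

5.33

Sorted (descending): 51, 43, 36, 36, 36, 34, 23, 8
The 3 values of 36 occupy positions 3–5 → average rank 4.
Method 2 values → pooled ranks: 36→4, 8→8, 36→4
Mean rank = (4 + 8 + 4) / 3 = 5.33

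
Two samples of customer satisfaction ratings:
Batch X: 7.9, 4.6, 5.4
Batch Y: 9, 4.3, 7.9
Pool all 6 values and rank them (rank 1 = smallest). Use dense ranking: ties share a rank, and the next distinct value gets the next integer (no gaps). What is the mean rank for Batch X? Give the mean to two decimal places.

Sorted (ascending): 4.3, 4.6, 5.4, 7.9, 7.9, 9
The 2 values of 7.9 share dense rank 4.
Remaining distinct values take the next consecutive integers.
Batch X values → pooled ranks: 7.9→4, 4.6→2, 5.4→3
Mean rank = (4 + 2 + 3) / 3 = 3.00

3.00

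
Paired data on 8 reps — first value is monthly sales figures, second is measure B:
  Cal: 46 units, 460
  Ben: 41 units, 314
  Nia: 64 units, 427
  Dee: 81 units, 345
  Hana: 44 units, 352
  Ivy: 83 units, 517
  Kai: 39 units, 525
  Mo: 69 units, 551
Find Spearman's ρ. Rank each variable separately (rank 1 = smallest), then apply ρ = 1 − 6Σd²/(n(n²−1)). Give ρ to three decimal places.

0.143

Ranks of variable 1: 4, 2, 5, 7, 3, 8, 1, 6
Ranks of variable 2: 5, 1, 4, 2, 3, 6, 7, 8
d = r₁ − r₂: -1, 1, 1, 5, 0, 2, -6, -2
d²: 1, 1, 1, 25, 0, 4, 36, 4; Σd² = 72
ρ = 1 − 6·72/(8·63) = 1 − 432/504 = 0.143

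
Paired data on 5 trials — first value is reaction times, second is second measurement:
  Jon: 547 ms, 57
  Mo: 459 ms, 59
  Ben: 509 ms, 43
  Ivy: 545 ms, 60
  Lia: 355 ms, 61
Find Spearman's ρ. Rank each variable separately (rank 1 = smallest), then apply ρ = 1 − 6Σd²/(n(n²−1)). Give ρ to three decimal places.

-0.500

Ranks of variable 1: 5, 2, 3, 4, 1
Ranks of variable 2: 2, 3, 1, 4, 5
d = r₁ − r₂: 3, -1, 2, 0, -4
d²: 9, 1, 4, 0, 16; Σd² = 30
ρ = 1 − 6·30/(5·24) = 1 − 180/120 = -0.500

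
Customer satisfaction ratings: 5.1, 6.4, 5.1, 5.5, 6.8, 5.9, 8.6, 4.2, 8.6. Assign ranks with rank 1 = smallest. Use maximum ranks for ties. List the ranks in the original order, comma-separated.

3, 6, 3, 4, 7, 5, 9, 1, 9

Sorted (ascending): 4.2, 5.1, 5.1, 5.5, 5.9, 6.4, 6.8, 8.6, 8.6
The 2 values of 5.1 occupy positions 2–3 → each gets rank 3.
The 2 values of 8.6 occupy positions 8–9 → each gets rank 9.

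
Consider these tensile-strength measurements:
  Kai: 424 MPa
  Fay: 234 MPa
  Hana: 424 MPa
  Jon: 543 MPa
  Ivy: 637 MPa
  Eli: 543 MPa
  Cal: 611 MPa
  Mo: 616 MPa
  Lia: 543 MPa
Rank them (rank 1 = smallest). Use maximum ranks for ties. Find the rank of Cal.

Sorted (ascending): 234, 424, 424, 543, 543, 543, 611, 616, 637
The 2 values of 424 occupy positions 2–3 → each gets rank 3.
The 3 values of 543 occupy positions 4–6 → each gets rank 6.
Cal has value 611 MPa → rank 7.

7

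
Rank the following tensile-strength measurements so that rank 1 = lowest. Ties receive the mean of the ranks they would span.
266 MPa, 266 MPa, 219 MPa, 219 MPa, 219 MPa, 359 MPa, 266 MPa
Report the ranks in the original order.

5, 5, 2, 2, 2, 7, 5

Sorted (ascending): 219, 219, 219, 266, 266, 266, 359
The 3 values of 219 occupy positions 1–3 → average rank 2.
The 3 values of 266 occupy positions 4–6 → average rank 5.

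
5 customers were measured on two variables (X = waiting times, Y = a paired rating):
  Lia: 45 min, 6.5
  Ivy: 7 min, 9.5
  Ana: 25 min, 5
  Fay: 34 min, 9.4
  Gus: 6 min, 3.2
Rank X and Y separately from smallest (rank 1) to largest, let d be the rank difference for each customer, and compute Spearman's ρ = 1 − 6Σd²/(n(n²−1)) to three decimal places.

Ranks of variable 1: 5, 2, 3, 4, 1
Ranks of variable 2: 3, 5, 2, 4, 1
d = r₁ − r₂: 2, -3, 1, 0, 0
d²: 4, 9, 1, 0, 0; Σd² = 14
ρ = 1 − 6·14/(5·24) = 1 − 84/120 = 0.300

0.300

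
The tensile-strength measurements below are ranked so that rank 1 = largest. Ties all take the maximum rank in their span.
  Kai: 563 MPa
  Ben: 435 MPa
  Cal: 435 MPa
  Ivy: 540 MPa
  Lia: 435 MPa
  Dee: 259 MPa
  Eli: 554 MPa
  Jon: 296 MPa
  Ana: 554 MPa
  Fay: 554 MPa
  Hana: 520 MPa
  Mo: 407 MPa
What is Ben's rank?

Sorted (descending): 563, 554, 554, 554, 540, 520, 435, 435, 435, 407, 296, 259
The 3 values of 554 occupy positions 2–4 → each gets rank 4.
The 3 values of 435 occupy positions 7–9 → each gets rank 9.
Ben has value 435 MPa → rank 9.

9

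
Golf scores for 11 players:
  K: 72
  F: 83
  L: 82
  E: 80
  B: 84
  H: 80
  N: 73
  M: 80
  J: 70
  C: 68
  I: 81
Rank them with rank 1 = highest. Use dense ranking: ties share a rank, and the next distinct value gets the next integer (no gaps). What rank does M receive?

Sorted (descending): 84, 83, 82, 81, 80, 80, 80, 73, 72, 70, 68
The 3 values of 80 share dense rank 5.
Remaining distinct values take the next consecutive integers.
M has value 80 → rank 5.

5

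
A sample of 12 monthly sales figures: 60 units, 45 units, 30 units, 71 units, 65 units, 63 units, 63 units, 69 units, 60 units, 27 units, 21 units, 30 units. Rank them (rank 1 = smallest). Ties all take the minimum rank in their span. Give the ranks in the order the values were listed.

6, 5, 3, 12, 10, 8, 8, 11, 6, 2, 1, 3

Sorted (ascending): 21, 27, 30, 30, 45, 60, 60, 63, 63, 65, 69, 71
The 2 values of 30 occupy positions 3–4 → each gets rank 3.
The 2 values of 60 occupy positions 6–7 → each gets rank 6.
The 2 values of 63 occupy positions 8–9 → each gets rank 8.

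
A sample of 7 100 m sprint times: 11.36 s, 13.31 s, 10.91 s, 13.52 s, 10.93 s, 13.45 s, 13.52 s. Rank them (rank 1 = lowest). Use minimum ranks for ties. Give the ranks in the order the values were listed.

Sorted (ascending): 10.91, 10.93, 11.36, 13.31, 13.45, 13.52, 13.52
The 2 values of 13.52 occupy positions 6–7 → each gets rank 6.

3, 4, 1, 6, 2, 5, 6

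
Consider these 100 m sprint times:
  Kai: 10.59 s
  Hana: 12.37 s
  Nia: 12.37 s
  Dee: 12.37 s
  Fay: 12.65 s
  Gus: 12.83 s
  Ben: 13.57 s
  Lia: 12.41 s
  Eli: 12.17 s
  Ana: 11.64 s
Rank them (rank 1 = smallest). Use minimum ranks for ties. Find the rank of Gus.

Sorted (ascending): 10.59, 11.64, 12.17, 12.37, 12.37, 12.37, 12.41, 12.65, 12.83, 13.57
The 3 values of 12.37 occupy positions 4–6 → each gets rank 4.
Gus has value 12.83 s → rank 9.

9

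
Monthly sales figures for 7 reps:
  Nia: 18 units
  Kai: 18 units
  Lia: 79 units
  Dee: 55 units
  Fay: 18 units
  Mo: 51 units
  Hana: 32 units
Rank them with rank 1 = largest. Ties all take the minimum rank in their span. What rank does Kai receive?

5

Sorted (descending): 79, 55, 51, 32, 18, 18, 18
The 3 values of 18 occupy positions 5–7 → each gets rank 5.
Kai has value 18 units → rank 5.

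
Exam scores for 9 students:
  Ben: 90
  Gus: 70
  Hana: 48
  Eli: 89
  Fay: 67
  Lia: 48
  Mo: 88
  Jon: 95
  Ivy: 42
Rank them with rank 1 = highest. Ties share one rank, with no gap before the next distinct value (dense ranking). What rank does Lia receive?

Sorted (descending): 95, 90, 89, 88, 70, 67, 48, 48, 42
The 2 values of 48 share dense rank 7.
Remaining distinct values take the next consecutive integers.
Lia has value 48 → rank 7.

7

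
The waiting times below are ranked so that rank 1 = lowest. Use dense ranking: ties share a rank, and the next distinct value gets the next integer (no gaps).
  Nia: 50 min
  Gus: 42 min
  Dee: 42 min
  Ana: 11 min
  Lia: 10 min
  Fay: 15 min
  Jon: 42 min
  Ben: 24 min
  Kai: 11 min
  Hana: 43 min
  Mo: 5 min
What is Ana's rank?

Sorted (ascending): 5, 10, 11, 11, 15, 24, 42, 42, 42, 43, 50
The 2 values of 11 share dense rank 3.
The 3 values of 42 share dense rank 6.
Remaining distinct values take the next consecutive integers.
Ana has value 11 min → rank 3.

3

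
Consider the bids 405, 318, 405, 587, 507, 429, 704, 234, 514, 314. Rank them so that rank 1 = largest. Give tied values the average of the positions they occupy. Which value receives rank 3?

Sorted (descending): 704, 587, 514, 507, 429, 405, 405, 318, 314, 234
The 2 values of 405 occupy positions 6–7 → average rank (6+7)/2 = 6.5.
Rank 3 → value 514.

514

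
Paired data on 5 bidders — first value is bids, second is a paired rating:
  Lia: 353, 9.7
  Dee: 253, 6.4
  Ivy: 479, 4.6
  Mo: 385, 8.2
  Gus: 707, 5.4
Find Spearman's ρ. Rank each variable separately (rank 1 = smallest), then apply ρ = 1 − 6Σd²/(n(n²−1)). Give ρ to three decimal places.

Ranks of variable 1: 2, 1, 4, 3, 5
Ranks of variable 2: 5, 3, 1, 4, 2
d = r₁ − r₂: -3, -2, 3, -1, 3
d²: 9, 4, 9, 1, 9; Σd² = 32
ρ = 1 − 6·32/(5·24) = 1 − 192/120 = -0.600

-0.600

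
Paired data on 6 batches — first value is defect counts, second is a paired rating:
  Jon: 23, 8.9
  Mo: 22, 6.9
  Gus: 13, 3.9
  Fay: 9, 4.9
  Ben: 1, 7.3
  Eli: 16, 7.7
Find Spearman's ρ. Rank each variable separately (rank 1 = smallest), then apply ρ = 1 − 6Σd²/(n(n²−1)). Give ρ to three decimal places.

Ranks of variable 1: 6, 5, 3, 2, 1, 4
Ranks of variable 2: 6, 3, 1, 2, 4, 5
d = r₁ − r₂: 0, 2, 2, 0, -3, -1
d²: 0, 4, 4, 0, 9, 1; Σd² = 18
ρ = 1 − 6·18/(6·35) = 1 − 108/210 = 0.486

0.486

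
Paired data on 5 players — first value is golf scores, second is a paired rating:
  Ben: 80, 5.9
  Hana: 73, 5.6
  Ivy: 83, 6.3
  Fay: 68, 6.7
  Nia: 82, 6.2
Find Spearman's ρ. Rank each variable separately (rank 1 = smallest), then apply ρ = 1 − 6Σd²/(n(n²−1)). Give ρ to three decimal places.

0.000

Ranks of variable 1: 3, 2, 5, 1, 4
Ranks of variable 2: 2, 1, 4, 5, 3
d = r₁ − r₂: 1, 1, 1, -4, 1
d²: 1, 1, 1, 16, 1; Σd² = 20
ρ = 1 − 6·20/(5·24) = 1 − 120/120 = 0.000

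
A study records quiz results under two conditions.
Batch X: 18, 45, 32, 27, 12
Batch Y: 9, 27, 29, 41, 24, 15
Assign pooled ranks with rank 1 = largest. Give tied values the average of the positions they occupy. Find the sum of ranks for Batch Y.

38.5

Sorted (descending): 45, 41, 32, 29, 27, 27, 24, 18, 15, 12, 9
The 2 values of 27 occupy positions 5–6 → average rank (5+6)/2 = 5.5.
Batch Y values → pooled ranks: 9→11, 27→5.5, 29→4, 41→2, 24→7, 15→9
Rank sum = 11 + 5.5 + 4 + 2 + 7 + 9 = 38.5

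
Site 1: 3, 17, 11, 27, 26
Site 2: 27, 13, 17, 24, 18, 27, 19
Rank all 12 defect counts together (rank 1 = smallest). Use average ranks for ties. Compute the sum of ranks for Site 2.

50.5

Sorted (ascending): 3, 11, 13, 17, 17, 18, 19, 24, 26, 27, 27, 27
The 2 values of 17 occupy positions 4–5 → average rank (4+5)/2 = 4.5.
The 3 values of 27 occupy positions 10–12 → average rank 11.
Site 2 values → pooled ranks: 27→11, 13→3, 17→4.5, 24→8, 18→6, 27→11, 19→7
Rank sum = 11 + 3 + 4.5 + 8 + 6 + 11 + 7 = 50.5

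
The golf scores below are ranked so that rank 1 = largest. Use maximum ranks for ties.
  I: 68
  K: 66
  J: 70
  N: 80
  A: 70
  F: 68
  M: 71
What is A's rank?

Sorted (descending): 80, 71, 70, 70, 68, 68, 66
The 2 values of 70 occupy positions 3–4 → each gets rank 4.
The 2 values of 68 occupy positions 5–6 → each gets rank 6.
A has value 70 → rank 4.

4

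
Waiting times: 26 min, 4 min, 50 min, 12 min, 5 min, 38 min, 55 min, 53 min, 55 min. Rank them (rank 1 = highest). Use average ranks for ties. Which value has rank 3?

53

Sorted (descending): 55, 55, 53, 50, 38, 26, 12, 5, 4
The 2 values of 55 occupy positions 1–2 → average rank (1+2)/2 = 1.5.
Rank 3 → value 53.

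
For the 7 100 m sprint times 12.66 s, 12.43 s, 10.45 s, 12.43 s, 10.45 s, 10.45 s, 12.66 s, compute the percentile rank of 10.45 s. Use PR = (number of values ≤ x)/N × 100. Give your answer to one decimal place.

N = 7.
Strictly below 10.45: 0. Equal to 10.45: 3.
PR = 3/7 × 100 = 42.9

42.9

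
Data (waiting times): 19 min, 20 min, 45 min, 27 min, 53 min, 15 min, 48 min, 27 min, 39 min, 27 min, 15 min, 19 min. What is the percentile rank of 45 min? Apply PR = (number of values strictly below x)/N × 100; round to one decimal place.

N = 12.
Strictly below 45: 9. Equal to 45: 1.
PR = 9/12 × 100 = 75.0

75.0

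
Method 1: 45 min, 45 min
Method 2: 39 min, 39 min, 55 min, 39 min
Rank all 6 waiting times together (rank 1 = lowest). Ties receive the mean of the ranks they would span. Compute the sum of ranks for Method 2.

Sorted (ascending): 39, 39, 39, 45, 45, 55
The 3 values of 39 occupy positions 1–3 → average rank 2.
The 2 values of 45 occupy positions 4–5 → average rank (4+5)/2 = 4.5.
Method 2 values → pooled ranks: 39→2, 39→2, 55→6, 39→2
Rank sum = 2 + 2 + 6 + 2 = 12

12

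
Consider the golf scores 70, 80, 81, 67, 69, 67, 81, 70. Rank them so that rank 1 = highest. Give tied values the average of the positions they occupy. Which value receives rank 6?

69

Sorted (descending): 81, 81, 80, 70, 70, 69, 67, 67
The 2 values of 81 occupy positions 1–2 → average rank (1+2)/2 = 1.5.
The 2 values of 70 occupy positions 4–5 → average rank (4+5)/2 = 4.5.
The 2 values of 67 occupy positions 7–8 → average rank (7+8)/2 = 7.5.
Rank 6 → value 69.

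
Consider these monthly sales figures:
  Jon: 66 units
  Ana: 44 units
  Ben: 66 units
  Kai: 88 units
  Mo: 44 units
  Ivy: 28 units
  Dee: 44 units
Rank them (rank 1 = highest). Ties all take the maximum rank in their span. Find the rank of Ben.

Sorted (descending): 88, 66, 66, 44, 44, 44, 28
The 2 values of 66 occupy positions 2–3 → each gets rank 3.
The 3 values of 44 occupy positions 4–6 → each gets rank 6.
Ben has value 66 units → rank 3.

3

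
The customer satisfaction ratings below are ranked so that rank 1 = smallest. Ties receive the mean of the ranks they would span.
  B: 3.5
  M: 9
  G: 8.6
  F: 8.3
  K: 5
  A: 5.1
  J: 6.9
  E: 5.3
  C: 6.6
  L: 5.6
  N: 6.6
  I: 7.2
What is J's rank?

Sorted (ascending): 3.5, 5, 5.1, 5.3, 5.6, 6.6, 6.6, 6.9, 7.2, 8.3, 8.6, 9
The 2 values of 6.6 occupy positions 6–7 → average rank (6+7)/2 = 6.5.
J has value 6.9 → rank 8.

8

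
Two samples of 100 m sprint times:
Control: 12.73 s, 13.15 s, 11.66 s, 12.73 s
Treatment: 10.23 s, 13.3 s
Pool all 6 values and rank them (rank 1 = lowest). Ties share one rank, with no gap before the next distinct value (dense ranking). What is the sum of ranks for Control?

12

Sorted (ascending): 10.23, 11.66, 12.73, 12.73, 13.15, 13.3
The 2 values of 12.73 share dense rank 3.
Remaining distinct values take the next consecutive integers.
Control values → pooled ranks: 12.73→3, 13.15→4, 11.66→2, 12.73→3
Rank sum = 3 + 4 + 2 + 3 = 12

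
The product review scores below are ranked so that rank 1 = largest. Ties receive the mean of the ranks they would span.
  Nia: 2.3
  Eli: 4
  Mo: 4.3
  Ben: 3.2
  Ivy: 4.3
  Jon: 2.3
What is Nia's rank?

5.5

Sorted (descending): 4.3, 4.3, 4, 3.2, 2.3, 2.3
The 2 values of 4.3 occupy positions 1–2 → average rank (1+2)/2 = 1.5.
The 2 values of 2.3 occupy positions 5–6 → average rank (5+6)/2 = 5.5.
Nia has value 2.3 → rank 5.5.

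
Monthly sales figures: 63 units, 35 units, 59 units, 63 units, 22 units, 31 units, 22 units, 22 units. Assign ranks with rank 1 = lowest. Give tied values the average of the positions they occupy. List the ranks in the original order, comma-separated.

7.5, 5, 6, 7.5, 2, 4, 2, 2

Sorted (ascending): 22, 22, 22, 31, 35, 59, 63, 63
The 3 values of 22 occupy positions 1–3 → average rank 2.
The 2 values of 63 occupy positions 7–8 → average rank (7+8)/2 = 7.5.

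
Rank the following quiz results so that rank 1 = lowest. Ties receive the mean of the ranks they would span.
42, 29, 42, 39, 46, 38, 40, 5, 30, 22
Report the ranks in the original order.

Sorted (ascending): 5, 22, 29, 30, 38, 39, 40, 42, 42, 46
The 2 values of 42 occupy positions 8–9 → average rank (8+9)/2 = 8.5.

8.5, 3, 8.5, 6, 10, 5, 7, 1, 4, 2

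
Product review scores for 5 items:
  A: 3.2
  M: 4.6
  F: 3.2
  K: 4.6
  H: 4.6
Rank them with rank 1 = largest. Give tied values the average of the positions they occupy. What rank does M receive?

2

Sorted (descending): 4.6, 4.6, 4.6, 3.2, 3.2
The 3 values of 4.6 occupy positions 1–3 → average rank 2.
The 2 values of 3.2 occupy positions 4–5 → average rank (4+5)/2 = 4.5.
M has value 4.6 → rank 2.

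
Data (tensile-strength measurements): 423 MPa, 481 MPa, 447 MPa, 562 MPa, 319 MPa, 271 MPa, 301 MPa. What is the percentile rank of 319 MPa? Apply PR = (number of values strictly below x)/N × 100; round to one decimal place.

N = 7.
Strictly below 319: 2. Equal to 319: 1.
PR = 2/7 × 100 = 28.6

28.6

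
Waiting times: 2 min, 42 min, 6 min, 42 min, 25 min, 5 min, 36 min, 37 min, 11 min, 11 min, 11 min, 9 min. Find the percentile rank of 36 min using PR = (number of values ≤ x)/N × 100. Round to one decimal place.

75.0

N = 12.
Strictly below 36: 8. Equal to 36: 1.
PR = 9/12 × 100 = 75.0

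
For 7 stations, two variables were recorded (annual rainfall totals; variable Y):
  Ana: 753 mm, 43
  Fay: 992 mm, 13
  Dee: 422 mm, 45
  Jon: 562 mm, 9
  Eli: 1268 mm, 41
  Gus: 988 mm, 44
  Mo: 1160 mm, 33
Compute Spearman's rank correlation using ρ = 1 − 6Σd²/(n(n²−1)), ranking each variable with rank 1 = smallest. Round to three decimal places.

Ranks of variable 1: 3, 5, 1, 2, 7, 4, 6
Ranks of variable 2: 5, 2, 7, 1, 4, 6, 3
d = r₁ − r₂: -2, 3, -6, 1, 3, -2, 3
d²: 4, 9, 36, 1, 9, 4, 9; Σd² = 72
ρ = 1 − 6·72/(7·48) = 1 − 432/336 = -0.286

-0.286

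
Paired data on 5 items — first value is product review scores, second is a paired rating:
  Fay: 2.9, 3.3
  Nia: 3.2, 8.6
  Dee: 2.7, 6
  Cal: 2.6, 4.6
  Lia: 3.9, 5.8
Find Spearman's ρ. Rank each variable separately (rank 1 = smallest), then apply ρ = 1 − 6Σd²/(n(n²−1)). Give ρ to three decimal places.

0.300

Ranks of variable 1: 3, 4, 2, 1, 5
Ranks of variable 2: 1, 5, 4, 2, 3
d = r₁ − r₂: 2, -1, -2, -1, 2
d²: 4, 1, 4, 1, 4; Σd² = 14
ρ = 1 − 6·14/(5·24) = 1 − 84/120 = 0.300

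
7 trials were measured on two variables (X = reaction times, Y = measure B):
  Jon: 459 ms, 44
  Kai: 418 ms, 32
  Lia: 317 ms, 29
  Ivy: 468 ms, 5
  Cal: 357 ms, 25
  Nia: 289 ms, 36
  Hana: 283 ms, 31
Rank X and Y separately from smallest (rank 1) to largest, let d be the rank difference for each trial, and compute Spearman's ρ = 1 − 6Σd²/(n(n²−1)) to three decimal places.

-0.179

Ranks of variable 1: 6, 5, 3, 7, 4, 2, 1
Ranks of variable 2: 7, 5, 3, 1, 2, 6, 4
d = r₁ − r₂: -1, 0, 0, 6, 2, -4, -3
d²: 1, 0, 0, 36, 4, 16, 9; Σd² = 66
ρ = 1 − 6·66/(7·48) = 1 − 396/336 = -0.179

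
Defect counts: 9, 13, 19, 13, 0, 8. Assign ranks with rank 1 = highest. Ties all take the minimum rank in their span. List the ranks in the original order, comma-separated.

4, 2, 1, 2, 6, 5

Sorted (descending): 19, 13, 13, 9, 8, 0
The 2 values of 13 occupy positions 2–3 → each gets rank 2.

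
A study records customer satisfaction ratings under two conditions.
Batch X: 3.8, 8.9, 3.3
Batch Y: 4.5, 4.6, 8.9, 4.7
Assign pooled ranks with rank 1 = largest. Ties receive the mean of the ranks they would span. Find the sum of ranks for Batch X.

Sorted (descending): 8.9, 8.9, 4.7, 4.6, 4.5, 3.8, 3.3
The 2 values of 8.9 occupy positions 1–2 → average rank (1+2)/2 = 1.5.
Batch X values → pooled ranks: 3.8→6, 8.9→1.5, 3.3→7
Rank sum = 6 + 1.5 + 7 = 14.5

14.5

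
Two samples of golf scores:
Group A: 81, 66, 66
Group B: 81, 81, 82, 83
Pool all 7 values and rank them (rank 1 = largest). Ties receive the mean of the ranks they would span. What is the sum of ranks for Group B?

Sorted (descending): 83, 82, 81, 81, 81, 66, 66
The 3 values of 81 occupy positions 3–5 → average rank 4.
The 2 values of 66 occupy positions 6–7 → average rank (6+7)/2 = 6.5.
Group B values → pooled ranks: 81→4, 81→4, 82→2, 83→1
Rank sum = 4 + 4 + 2 + 1 = 11

11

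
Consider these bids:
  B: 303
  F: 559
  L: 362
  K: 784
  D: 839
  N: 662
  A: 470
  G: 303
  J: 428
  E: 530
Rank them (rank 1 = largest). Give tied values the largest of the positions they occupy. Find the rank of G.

Sorted (descending): 839, 784, 662, 559, 530, 470, 428, 362, 303, 303
The 2 values of 303 occupy positions 9–10 → each gets rank 10.
G has value 303 → rank 10.

10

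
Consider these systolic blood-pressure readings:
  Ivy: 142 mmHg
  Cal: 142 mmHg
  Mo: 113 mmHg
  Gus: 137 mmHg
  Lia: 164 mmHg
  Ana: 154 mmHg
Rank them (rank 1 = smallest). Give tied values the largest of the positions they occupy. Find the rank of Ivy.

Sorted (ascending): 113, 137, 142, 142, 154, 164
The 2 values of 142 occupy positions 3–4 → each gets rank 4.
Ivy has value 142 mmHg → rank 4.

4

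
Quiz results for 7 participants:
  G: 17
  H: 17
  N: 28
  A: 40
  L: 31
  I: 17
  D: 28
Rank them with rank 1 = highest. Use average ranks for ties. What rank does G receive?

Sorted (descending): 40, 31, 28, 28, 17, 17, 17
The 2 values of 28 occupy positions 3–4 → average rank (3+4)/2 = 3.5.
The 3 values of 17 occupy positions 5–7 → average rank 6.
G has value 17 → rank 6.

6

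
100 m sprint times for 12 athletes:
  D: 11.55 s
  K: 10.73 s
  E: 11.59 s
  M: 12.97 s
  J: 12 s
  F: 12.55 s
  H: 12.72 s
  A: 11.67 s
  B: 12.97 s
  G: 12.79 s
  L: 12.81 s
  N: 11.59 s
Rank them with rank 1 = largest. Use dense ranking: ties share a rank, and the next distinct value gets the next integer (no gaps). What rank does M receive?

Sorted (descending): 12.97, 12.97, 12.81, 12.79, 12.72, 12.55, 12, 11.67, 11.59, 11.59, 11.55, 10.73
The 2 values of 12.97 share dense rank 1.
The 2 values of 11.59 share dense rank 8.
Remaining distinct values take the next consecutive integers.
M has value 12.97 s → rank 1.

1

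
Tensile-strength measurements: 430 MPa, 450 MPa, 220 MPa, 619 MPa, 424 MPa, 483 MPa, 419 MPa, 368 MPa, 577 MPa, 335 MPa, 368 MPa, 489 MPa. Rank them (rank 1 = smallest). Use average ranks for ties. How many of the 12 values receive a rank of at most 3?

Sorted (ascending): 220, 335, 368, 368, 419, 424, 430, 450, 483, 489, 577, 619
The 2 values of 368 occupy positions 3–4 → average rank (3+4)/2 = 3.5.
Ranks ≤ 3: {1, 2} → 2 values.

2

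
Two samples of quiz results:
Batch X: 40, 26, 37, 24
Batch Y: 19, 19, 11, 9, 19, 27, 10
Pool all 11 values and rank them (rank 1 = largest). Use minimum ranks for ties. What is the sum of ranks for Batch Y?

Sorted (descending): 40, 37, 27, 26, 24, 19, 19, 19, 11, 10, 9
The 3 values of 19 occupy positions 6–8 → each gets rank 6.
Batch Y values → pooled ranks: 19→6, 19→6, 11→9, 9→11, 19→6, 27→3, 10→10
Rank sum = 6 + 6 + 9 + 11 + 6 + 3 + 10 = 51

51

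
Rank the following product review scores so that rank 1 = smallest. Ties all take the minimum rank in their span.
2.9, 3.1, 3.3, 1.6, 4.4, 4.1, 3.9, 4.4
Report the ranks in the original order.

2, 3, 4, 1, 7, 6, 5, 7

Sorted (ascending): 1.6, 2.9, 3.1, 3.3, 3.9, 4.1, 4.4, 4.4
The 2 values of 4.4 occupy positions 7–8 → each gets rank 7.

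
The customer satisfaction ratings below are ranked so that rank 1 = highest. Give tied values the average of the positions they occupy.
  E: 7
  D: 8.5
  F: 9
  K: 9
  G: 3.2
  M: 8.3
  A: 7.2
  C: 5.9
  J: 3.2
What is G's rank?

Sorted (descending): 9, 9, 8.5, 8.3, 7.2, 7, 5.9, 3.2, 3.2
The 2 values of 9 occupy positions 1–2 → average rank (1+2)/2 = 1.5.
The 2 values of 3.2 occupy positions 8–9 → average rank (8+9)/2 = 8.5.
G has value 3.2 → rank 8.5.

8.5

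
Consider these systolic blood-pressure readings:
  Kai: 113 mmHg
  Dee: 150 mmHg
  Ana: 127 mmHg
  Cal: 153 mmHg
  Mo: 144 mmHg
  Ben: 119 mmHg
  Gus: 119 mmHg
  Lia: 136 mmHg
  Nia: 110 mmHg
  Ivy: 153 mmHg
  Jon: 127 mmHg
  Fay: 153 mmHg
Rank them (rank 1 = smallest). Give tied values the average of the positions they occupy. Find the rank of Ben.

Sorted (ascending): 110, 113, 119, 119, 127, 127, 136, 144, 150, 153, 153, 153
The 2 values of 119 occupy positions 3–4 → average rank (3+4)/2 = 3.5.
The 2 values of 127 occupy positions 5–6 → average rank (5+6)/2 = 5.5.
The 3 values of 153 occupy positions 10–12 → average rank 11.
Ben has value 119 mmHg → rank 3.5.

3.5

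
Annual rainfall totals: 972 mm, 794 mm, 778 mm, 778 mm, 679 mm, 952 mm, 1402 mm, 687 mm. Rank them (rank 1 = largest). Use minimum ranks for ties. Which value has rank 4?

Sorted (descending): 1402, 972, 952, 794, 778, 778, 687, 679
The 2 values of 778 occupy positions 5–6 → each gets rank 5.
Rank 4 → value 794.

794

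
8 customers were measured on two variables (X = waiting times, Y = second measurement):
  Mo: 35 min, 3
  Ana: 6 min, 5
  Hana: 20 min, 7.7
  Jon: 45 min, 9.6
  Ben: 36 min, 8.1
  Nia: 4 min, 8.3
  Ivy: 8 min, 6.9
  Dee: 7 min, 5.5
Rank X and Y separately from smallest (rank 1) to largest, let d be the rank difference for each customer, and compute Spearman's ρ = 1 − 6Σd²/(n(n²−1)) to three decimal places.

Ranks of variable 1: 6, 2, 5, 8, 7, 1, 4, 3
Ranks of variable 2: 1, 2, 5, 8, 6, 7, 4, 3
d = r₁ − r₂: 5, 0, 0, 0, 1, -6, 0, 0
d²: 25, 0, 0, 0, 1, 36, 0, 0; Σd² = 62
ρ = 1 − 6·62/(8·63) = 1 − 372/504 = 0.262

0.262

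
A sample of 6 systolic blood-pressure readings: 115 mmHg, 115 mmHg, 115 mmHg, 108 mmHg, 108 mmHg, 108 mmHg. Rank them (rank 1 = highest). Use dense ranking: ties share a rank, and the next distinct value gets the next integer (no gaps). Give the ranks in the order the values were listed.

1, 1, 1, 2, 2, 2

Sorted (descending): 115, 115, 115, 108, 108, 108
The 3 values of 115 share dense rank 1.
The 3 values of 108 share dense rank 2.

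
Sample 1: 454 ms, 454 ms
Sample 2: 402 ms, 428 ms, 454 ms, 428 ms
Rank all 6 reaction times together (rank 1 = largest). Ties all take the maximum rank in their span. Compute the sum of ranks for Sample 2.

19

Sorted (descending): 454, 454, 454, 428, 428, 402
The 3 values of 454 occupy positions 1–3 → each gets rank 3.
The 2 values of 428 occupy positions 4–5 → each gets rank 5.
Sample 2 values → pooled ranks: 402→6, 428→5, 454→3, 428→5
Rank sum = 6 + 5 + 3 + 5 = 19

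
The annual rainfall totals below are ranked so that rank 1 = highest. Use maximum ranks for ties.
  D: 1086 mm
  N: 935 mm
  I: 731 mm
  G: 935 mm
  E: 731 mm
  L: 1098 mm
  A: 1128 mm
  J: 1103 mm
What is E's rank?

8

Sorted (descending): 1128, 1103, 1098, 1086, 935, 935, 731, 731
The 2 values of 935 occupy positions 5–6 → each gets rank 6.
The 2 values of 731 occupy positions 7–8 → each gets rank 8.
E has value 731 mm → rank 8.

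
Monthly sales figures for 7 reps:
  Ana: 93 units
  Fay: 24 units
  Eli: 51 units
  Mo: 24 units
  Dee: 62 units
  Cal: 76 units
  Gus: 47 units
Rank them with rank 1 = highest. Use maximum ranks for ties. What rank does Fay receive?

Sorted (descending): 93, 76, 62, 51, 47, 24, 24
The 2 values of 24 occupy positions 6–7 → each gets rank 7.
Fay has value 24 units → rank 7.

7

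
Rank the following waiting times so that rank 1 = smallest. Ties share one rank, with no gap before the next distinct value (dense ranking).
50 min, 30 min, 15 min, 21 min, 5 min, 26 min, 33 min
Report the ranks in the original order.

7, 5, 2, 3, 1, 4, 6

Sorted (ascending): 5, 15, 21, 26, 30, 33, 50
No ties — each value takes its position as its rank.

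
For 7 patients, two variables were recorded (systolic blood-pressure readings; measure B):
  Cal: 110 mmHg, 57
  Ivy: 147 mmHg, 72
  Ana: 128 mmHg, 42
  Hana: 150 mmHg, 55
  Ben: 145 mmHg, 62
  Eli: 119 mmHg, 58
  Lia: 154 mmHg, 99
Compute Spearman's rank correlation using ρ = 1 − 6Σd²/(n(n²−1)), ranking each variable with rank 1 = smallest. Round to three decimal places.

0.464

Ranks of variable 1: 1, 5, 3, 6, 4, 2, 7
Ranks of variable 2: 3, 6, 1, 2, 5, 4, 7
d = r₁ − r₂: -2, -1, 2, 4, -1, -2, 0
d²: 4, 1, 4, 16, 1, 4, 0; Σd² = 30
ρ = 1 − 6·30/(7·48) = 1 − 180/336 = 0.464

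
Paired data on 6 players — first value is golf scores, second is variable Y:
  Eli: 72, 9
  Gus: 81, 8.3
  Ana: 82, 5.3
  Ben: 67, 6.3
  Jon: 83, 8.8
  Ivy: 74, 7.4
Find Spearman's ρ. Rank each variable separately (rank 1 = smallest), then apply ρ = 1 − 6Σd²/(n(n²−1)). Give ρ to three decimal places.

0.029

Ranks of variable 1: 2, 4, 5, 1, 6, 3
Ranks of variable 2: 6, 4, 1, 2, 5, 3
d = r₁ − r₂: -4, 0, 4, -1, 1, 0
d²: 16, 0, 16, 1, 1, 0; Σd² = 34
ρ = 1 − 6·34/(6·35) = 1 − 204/210 = 0.029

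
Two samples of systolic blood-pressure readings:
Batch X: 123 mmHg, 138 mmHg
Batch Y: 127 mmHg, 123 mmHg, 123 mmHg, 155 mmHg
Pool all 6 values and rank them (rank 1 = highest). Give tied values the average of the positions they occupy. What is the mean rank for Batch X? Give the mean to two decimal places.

Sorted (descending): 155, 138, 127, 123, 123, 123
The 3 values of 123 occupy positions 4–6 → average rank 5.
Batch X values → pooled ranks: 123→5, 138→2
Mean rank = (5 + 2) / 2 = 3.50

3.50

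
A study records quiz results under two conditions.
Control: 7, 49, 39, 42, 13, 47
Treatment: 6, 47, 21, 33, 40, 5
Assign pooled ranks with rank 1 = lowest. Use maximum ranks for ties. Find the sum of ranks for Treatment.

33

Sorted (ascending): 5, 6, 7, 13, 21, 33, 39, 40, 42, 47, 47, 49
The 2 values of 47 occupy positions 10–11 → each gets rank 11.
Treatment values → pooled ranks: 6→2, 47→11, 21→5, 33→6, 40→8, 5→1
Rank sum = 2 + 11 + 5 + 6 + 8 + 1 = 33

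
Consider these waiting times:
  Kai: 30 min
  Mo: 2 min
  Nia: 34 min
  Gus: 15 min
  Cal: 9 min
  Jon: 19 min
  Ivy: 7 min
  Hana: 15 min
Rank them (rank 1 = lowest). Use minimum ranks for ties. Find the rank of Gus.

4

Sorted (ascending): 2, 7, 9, 15, 15, 19, 30, 34
The 2 values of 15 occupy positions 4–5 → each gets rank 4.
Gus has value 15 min → rank 4.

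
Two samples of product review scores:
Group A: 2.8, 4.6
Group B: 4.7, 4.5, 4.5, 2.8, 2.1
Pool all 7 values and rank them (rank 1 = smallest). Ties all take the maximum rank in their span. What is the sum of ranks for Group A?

9

Sorted (ascending): 2.1, 2.8, 2.8, 4.5, 4.5, 4.6, 4.7
The 2 values of 2.8 occupy positions 2–3 → each gets rank 3.
The 2 values of 4.5 occupy positions 4–5 → each gets rank 5.
Group A values → pooled ranks: 2.8→3, 4.6→6
Rank sum = 3 + 6 = 9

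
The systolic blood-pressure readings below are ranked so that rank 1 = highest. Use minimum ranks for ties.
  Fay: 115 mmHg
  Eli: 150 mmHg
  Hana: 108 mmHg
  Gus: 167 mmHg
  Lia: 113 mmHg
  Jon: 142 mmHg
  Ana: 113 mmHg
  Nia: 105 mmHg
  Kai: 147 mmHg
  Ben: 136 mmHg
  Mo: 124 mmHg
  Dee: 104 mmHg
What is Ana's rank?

Sorted (descending): 167, 150, 147, 142, 136, 124, 115, 113, 113, 108, 105, 104
The 2 values of 113 occupy positions 8–9 → each gets rank 8.
Ana has value 113 mmHg → rank 8.

8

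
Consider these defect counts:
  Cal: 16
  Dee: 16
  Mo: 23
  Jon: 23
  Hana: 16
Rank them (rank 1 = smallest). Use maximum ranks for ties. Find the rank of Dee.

3

Sorted (ascending): 16, 16, 16, 23, 23
The 3 values of 16 occupy positions 1–3 → each gets rank 3.
The 2 values of 23 occupy positions 4–5 → each gets rank 5.
Dee has value 16 → rank 3.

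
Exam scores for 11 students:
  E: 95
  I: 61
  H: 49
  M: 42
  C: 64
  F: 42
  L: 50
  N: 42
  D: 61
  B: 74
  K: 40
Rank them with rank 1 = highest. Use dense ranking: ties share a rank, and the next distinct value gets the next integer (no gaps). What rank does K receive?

Sorted (descending): 95, 74, 64, 61, 61, 50, 49, 42, 42, 42, 40
The 2 values of 61 share dense rank 4.
The 3 values of 42 share dense rank 7.
Remaining distinct values take the next consecutive integers.
K has value 40 → rank 8.

8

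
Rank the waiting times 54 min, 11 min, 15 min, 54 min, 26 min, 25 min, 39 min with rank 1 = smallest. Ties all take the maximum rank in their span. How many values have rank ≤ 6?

Sorted (ascending): 11, 15, 25, 26, 39, 54, 54
The 2 values of 54 occupy positions 6–7 → each gets rank 7.
Ranks ≤ 6: {1, 2, 3, 4, 5} → 5 values.

5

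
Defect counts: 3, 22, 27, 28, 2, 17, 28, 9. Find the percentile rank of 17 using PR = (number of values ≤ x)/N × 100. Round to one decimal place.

50.0

N = 8.
Strictly below 17: 3. Equal to 17: 1.
PR = 4/8 × 100 = 50.0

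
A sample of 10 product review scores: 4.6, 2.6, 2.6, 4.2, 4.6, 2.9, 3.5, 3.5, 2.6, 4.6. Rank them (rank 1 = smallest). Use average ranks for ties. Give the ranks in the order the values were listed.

Sorted (ascending): 2.6, 2.6, 2.6, 2.9, 3.5, 3.5, 4.2, 4.6, 4.6, 4.6
The 3 values of 2.6 occupy positions 1–3 → average rank 2.
The 2 values of 3.5 occupy positions 5–6 → average rank (5+6)/2 = 5.5.
The 3 values of 4.6 occupy positions 8–10 → average rank 9.

9, 2, 2, 7, 9, 4, 5.5, 5.5, 2, 9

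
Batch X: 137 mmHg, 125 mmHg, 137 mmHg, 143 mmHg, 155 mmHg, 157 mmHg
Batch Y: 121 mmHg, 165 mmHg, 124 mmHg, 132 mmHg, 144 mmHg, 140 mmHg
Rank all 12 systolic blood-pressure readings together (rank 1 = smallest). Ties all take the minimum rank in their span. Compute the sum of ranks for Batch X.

Sorted (ascending): 121, 124, 125, 132, 137, 137, 140, 143, 144, 155, 157, 165
The 2 values of 137 occupy positions 5–6 → each gets rank 5.
Batch X values → pooled ranks: 137→5, 125→3, 137→5, 143→8, 155→10, 157→11
Rank sum = 5 + 3 + 5 + 8 + 10 + 11 = 42

42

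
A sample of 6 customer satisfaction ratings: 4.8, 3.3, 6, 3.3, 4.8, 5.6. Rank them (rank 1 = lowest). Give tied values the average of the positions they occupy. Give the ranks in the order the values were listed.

3.5, 1.5, 6, 1.5, 3.5, 5

Sorted (ascending): 3.3, 3.3, 4.8, 4.8, 5.6, 6
The 2 values of 3.3 occupy positions 1–2 → average rank (1+2)/2 = 1.5.
The 2 values of 4.8 occupy positions 3–4 → average rank (3+4)/2 = 3.5.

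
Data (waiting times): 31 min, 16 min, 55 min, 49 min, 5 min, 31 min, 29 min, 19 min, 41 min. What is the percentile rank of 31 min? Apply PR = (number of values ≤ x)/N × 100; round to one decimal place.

N = 9.
Strictly below 31: 4. Equal to 31: 2.
PR = 6/9 × 100 = 66.7

66.7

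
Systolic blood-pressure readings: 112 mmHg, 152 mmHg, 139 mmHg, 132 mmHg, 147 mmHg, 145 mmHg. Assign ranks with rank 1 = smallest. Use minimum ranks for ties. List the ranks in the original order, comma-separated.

1, 6, 3, 2, 5, 4

Sorted (ascending): 112, 132, 139, 145, 147, 152
No ties — each value takes its position as its rank.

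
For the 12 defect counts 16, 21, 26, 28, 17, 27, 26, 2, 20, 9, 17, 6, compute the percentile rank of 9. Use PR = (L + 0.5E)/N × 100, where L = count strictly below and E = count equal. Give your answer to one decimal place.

20.8

N = 12.
Strictly below 9: 2. Equal to 9: 1.
PR = (2 + 0.5·1)/12 × 100 = 20.8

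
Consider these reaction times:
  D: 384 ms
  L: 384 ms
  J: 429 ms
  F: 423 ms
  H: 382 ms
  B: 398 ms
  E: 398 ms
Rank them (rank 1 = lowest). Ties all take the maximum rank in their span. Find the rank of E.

Sorted (ascending): 382, 384, 384, 398, 398, 423, 429
The 2 values of 384 occupy positions 2–3 → each gets rank 3.
The 2 values of 398 occupy positions 4–5 → each gets rank 5.
E has value 398 ms → rank 5.

5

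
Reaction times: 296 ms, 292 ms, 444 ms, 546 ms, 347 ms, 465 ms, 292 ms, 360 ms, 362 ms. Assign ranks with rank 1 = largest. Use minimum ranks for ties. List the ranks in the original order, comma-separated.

7, 8, 3, 1, 6, 2, 8, 5, 4

Sorted (descending): 546, 465, 444, 362, 360, 347, 296, 292, 292
The 2 values of 292 occupy positions 8–9 → each gets rank 8.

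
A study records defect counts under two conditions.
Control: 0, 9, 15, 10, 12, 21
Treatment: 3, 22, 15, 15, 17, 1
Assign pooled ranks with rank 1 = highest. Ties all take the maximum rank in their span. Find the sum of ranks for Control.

44

Sorted (descending): 22, 21, 17, 15, 15, 15, 12, 10, 9, 3, 1, 0
The 3 values of 15 occupy positions 4–6 → each gets rank 6.
Control values → pooled ranks: 0→12, 9→9, 15→6, 10→8, 12→7, 21→2
Rank sum = 12 + 9 + 6 + 8 + 7 + 2 = 44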